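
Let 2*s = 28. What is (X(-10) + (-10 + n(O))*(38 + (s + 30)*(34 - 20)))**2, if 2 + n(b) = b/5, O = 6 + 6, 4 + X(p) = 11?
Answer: 983261449/25 ≈ 3.9330e+7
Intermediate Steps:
s = 14 (s = (1/2)*28 = 14)
X(p) = 7 (X(p) = -4 + 11 = 7)
O = 12
n(b) = -2 + b/5
(X(-10) + (-10 + n(O))*(38 + (s + 30)*(34 - 20)))**2 = (7 + (-10 + (-2 + (1/5)*12))*(38 + (14 + 30)*(34 - 20)))**2 = (7 + (-10 + (-2 + 12/5))*(38 + 44*14))**2 = (7 + (-10 + 2/5)*(38 + 616))**2 = (7 - 48/5*654)**2 = (7 - 31392/5)**2 = (-31357/5)**2 = 983261449/25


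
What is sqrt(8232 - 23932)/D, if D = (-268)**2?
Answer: 5*I*sqrt(157)/35912 ≈ 0.0017445*I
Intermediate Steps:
D = 71824
sqrt(8232 - 23932)/D = sqrt(8232 - 23932)/71824 = sqrt(-15700)*(1/71824) = (10*I*sqrt(157))*(1/71824) = 5*I*sqrt(157)/35912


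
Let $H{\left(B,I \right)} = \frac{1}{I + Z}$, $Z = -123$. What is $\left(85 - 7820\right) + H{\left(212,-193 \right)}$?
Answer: $- \frac{2444261}{316} \approx -7735.0$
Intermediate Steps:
$H{\left(B,I \right)} = \frac{1}{-123 + I}$ ($H{\left(B,I \right)} = \frac{1}{I - 123} = \frac{1}{-123 + I}$)
$\left(85 - 7820\right) + H{\left(212,-193 \right)} = \left(85 - 7820\right) + \frac{1}{-123 - 193} = \left(85 - 7820\right) + \frac{1}{-316} = -7735 - \frac{1}{316} = - \frac{2444261}{316}$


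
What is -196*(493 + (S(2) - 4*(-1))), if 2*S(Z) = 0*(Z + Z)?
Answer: -97412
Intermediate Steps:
S(Z) = 0 (S(Z) = (0*(Z + Z))/2 = (0*(2*Z))/2 = (½)*0 = 0)
-196*(493 + (S(2) - 4*(-1))) = -196*(493 + (0 - 4*(-1))) = -196*(493 + (0 + 4)) = -196*(493 + 4) = -196*497 = -97412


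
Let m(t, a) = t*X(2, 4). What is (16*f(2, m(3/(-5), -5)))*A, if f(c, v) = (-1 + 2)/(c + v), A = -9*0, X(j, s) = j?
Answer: 0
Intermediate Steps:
m(t, a) = 2*t (m(t, a) = t*2 = 2*t)
A = 0
f(c, v) = 1/(c + v)
(16*f(2, m(3/(-5), -5)))*A = (16/(2 + 2*(3/(-5))))*0 = (16/(2 + 2*(3*(-1/5))))*0 = (16/(2 + 2*(-3/5)))*0 = (16/(2 - 6/5))*0 = (16/(4/5))*0 = (16*(5/4))*0 = 20*0 = 0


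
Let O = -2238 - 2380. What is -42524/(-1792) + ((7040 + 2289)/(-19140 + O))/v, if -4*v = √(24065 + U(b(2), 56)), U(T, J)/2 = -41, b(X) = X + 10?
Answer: 10631/448 + 18658*√23983/284894057 ≈ 23.740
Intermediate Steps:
b(X) = 10 + X
U(T, J) = -82 (U(T, J) = 2*(-41) = -82)
v = -√23983/4 (v = -√(24065 - 82)/4 = -√23983/4 ≈ -38.716)
O = -4618
-42524/(-1792) + ((7040 + 2289)/(-19140 + O))/v = -42524/(-1792) + ((7040 + 2289)/(-19140 - 4618))/((-√23983/4)) = -42524*(-1/1792) + (9329/(-23758))*(-4*√23983/23983) = 10631/448 + (9329*(-1/23758))*(-4*√23983/23983) = 10631/448 - (-18658)*√23983/284894057 = 10631/448 + 18658*√23983/284894057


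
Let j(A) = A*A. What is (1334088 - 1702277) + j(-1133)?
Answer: 915500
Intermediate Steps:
j(A) = A²
(1334088 - 1702277) + j(-1133) = (1334088 - 1702277) + (-1133)² = -368189 + 1283689 = 915500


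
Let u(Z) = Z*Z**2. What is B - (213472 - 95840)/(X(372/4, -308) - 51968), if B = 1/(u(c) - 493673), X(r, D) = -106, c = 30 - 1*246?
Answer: 621765613067/275246734653 ≈ 2.2589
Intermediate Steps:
c = -216 (c = 30 - 246 = -216)
u(Z) = Z**3
B = -1/10571369 (B = 1/((-216)**3 - 493673) = 1/(-10077696 - 493673) = 1/(-10571369) = -1/10571369 ≈ -9.4595e-8)
B - (213472 - 95840)/(X(372/4, -308) - 51968) = -1/10571369 - (213472 - 95840)/(-106 - 51968) = -1/10571369 - 117632/(-52074) = -1/10571369 - 117632*(-1)/52074 = -1/10571369 - 1*(-58816/26037) = -1/10571369 + 58816/26037 = 621765613067/275246734653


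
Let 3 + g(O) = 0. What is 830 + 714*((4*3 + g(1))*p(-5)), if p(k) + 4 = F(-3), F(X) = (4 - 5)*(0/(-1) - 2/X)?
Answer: -29158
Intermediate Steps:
g(O) = -3 (g(O) = -3 + 0 = -3)
F(X) = 2/X (F(X) = -(0*(-1) - 2/X) = -(0 - 2/X) = -(-2)/X = 2/X)
p(k) = -14/3 (p(k) = -4 + 2/(-3) = -4 + 2*(-1/3) = -4 - 2/3 = -14/3)
830 + 714*((4*3 + g(1))*p(-5)) = 830 + 714*((4*3 - 3)*(-14/3)) = 830 + 714*((12 - 3)*(-14/3)) = 830 + 714*(9*(-14/3)) = 830 + 714*(-42) = 830 - 29988 = -29158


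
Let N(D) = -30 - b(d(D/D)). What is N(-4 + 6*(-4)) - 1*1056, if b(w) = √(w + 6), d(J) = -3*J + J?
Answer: -1088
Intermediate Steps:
d(J) = -2*J
b(w) = √(6 + w)
N(D) = -32 (N(D) = -30 - √(6 - 2*D/D) = -30 - √(6 - 2*1) = -30 - √(6 - 2) = -30 - √4 = -30 - 1*2 = -30 - 2 = -32)
N(-4 + 6*(-4)) - 1*1056 = -32 - 1*1056 = -32 - 1056 = -1088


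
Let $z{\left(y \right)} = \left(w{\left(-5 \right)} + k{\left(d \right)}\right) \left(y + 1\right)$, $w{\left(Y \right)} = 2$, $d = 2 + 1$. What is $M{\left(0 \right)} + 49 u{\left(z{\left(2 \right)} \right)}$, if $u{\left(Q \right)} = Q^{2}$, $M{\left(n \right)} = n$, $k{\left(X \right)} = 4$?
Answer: $15876$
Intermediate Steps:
$d = 3$
$z{\left(y \right)} = 6 + 6 y$ ($z{\left(y \right)} = \left(2 + 4\right) \left(y + 1\right) = 6 \left(1 + y\right) = 6 + 6 y$)
$M{\left(0 \right)} + 49 u{\left(z{\left(2 \right)} \right)} = 0 + 49 \left(6 + 6 \cdot 2\right)^{2} = 0 + 49 \left(6 + 12\right)^{2} = 0 + 49 \cdot 18^{2} = 0 + 49 \cdot 324 = 0 + 15876 = 15876$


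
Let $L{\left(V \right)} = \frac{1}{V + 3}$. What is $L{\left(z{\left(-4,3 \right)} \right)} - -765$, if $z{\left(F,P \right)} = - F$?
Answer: $\frac{5356}{7} \approx 765.14$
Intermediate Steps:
$L{\left(V \right)} = \frac{1}{3 + V}$
$L{\left(z{\left(-4,3 \right)} \right)} - -765 = \frac{1}{3 - -4} - -765 = \frac{1}{3 + 4} + 765 = \frac{1}{7} + 765 = \frac{5356}{7}$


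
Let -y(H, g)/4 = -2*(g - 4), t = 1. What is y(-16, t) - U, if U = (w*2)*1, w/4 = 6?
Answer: -72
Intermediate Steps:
w = 24 (w = 4*6 = 24)
y(H, g) = -32 + 8*g (y(H, g) = -(-8)*(g - 4) = -(-8)*(-4 + g) = -4*(8 - 2*g) = -32 + 8*g)
U = 48 (U = (24*2)*1 = 48*1 = 48)
y(-16, t) - U = (-32 + 8*1) - 1*48 = (-32 + 8) - 48 = -24 - 48 = -72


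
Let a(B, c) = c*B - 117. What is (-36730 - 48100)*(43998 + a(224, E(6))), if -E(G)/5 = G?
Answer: -3152367630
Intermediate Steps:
E(G) = -5*G
a(B, c) = -117 + B*c (a(B, c) = B*c - 117 = -117 + B*c)
(-36730 - 48100)*(43998 + a(224, E(6))) = (-36730 - 48100)*(43998 + (-117 + 224*(-5*6))) = -84830*(43998 + (-117 + 224*(-30))) = -84830*(43998 + (-117 - 6720)) = -84830*(43998 - 6837) = -84830*37161 = -3152367630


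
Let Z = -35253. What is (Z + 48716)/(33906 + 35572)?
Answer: 13463/69478 ≈ 0.19377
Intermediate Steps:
(Z + 48716)/(33906 + 35572) = (-35253 + 48716)/(33906 + 35572) = 13463/69478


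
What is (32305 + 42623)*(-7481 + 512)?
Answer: -522173232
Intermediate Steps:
(32305 + 42623)*(-7481 + 512) = 74928*(-6969) = -522173232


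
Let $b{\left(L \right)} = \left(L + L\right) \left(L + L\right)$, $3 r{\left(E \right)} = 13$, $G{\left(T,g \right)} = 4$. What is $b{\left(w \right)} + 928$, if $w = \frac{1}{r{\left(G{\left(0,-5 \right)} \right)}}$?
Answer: $\frac{156868}{169} \approx 928.21$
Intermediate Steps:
$r{\left(E \right)} = \frac{13}{3}$ ($r{\left(E \right)} = \frac{1}{3} \cdot 13 = \frac{13}{3}$)
$w = \frac{3}{13}$ ($w = \frac{1}{\frac{13}{3}} = \frac{3}{13} \approx 0.23077$)
$b{\left(L \right)} = 4 L^{2}$ ($b{\left(L \right)} = 2 L 2 L = 4 L^{2}$)
$b{\left(w \right)} + 928 = 4 \left(\frac{3}{13}\right)^{2} + 928 = 4 \cdot \frac{9}{169} + 928 = \frac{36}{169} + 928 = \frac{156868}{169}$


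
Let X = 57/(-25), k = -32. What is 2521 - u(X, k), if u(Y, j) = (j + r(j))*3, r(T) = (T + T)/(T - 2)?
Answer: 44393/17 ≈ 2611.4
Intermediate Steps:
r(T) = 2*T/(-2 + T) (r(T) = (2*T)/(-2 + T) = 2*T/(-2 + T))
X = -57/25 (X = 57*(-1/25) = -57/25 ≈ -2.2800)
u(Y, j) = 3*j + 6*j/(-2 + j) (u(Y, j) = (j + 2*j/(-2 + j))*3 = 3*j + 6*j/(-2 + j))
2521 - u(X, k) = 2521 - 3*(-32)²/(-2 - 32) = 2521 - 3*1024/(-34) = 2521 - 3*1024*(-1)/34 = 2521 - 1*(-1536/17) = 2521 + 1536/17 = 44393/17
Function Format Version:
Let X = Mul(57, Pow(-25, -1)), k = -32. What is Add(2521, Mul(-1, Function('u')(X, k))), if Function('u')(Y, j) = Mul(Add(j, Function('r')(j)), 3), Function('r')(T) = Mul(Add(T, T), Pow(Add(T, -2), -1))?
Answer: Rational(44393, 17) ≈ 2611.4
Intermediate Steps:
Function('r')(T) = Mul(2, T, Pow(Add(-2, T), -1)) (Function('r')(T) = Mul(Mul(2, T), Pow(Add(-2, T), -1)) = Mul(2, T, Pow(Add(-2, T), -1)))
X = Rational(-57, 25) (X = Mul(57, Rational(-1, 25)) = Rational(-57, 25) ≈ -2.2800)
Function('u')(Y, j) = Add(Mul(3, j), Mul(6, j, Pow(Add(-2, j), -1))) (Function('u')(Y, j) = Mul(Add(j, Mul(2, j, Pow(Add(-2, j), -1))), 3) = Add(Mul(3, j), Mul(6, j, Pow(Add(-2, j), -1))))
Add(2521, Mul(-1, Function('u')(X, k))) = Add(2521, Mul(-1, Mul(3, Pow(-32, 2), Pow(Add(-2, -32), -1)))) = Add(2521, Mul(-1, Mul(3, 1024, Pow(-34, -1)))) = Add(2521, Mul(-1, Mul(3, 1024, Rational(-1, 34)))) = Add(2521, Mul(-1, Rational(-1536, 17))) = Add(2521, Rational(1536, 17)) = Rational(44393, 17)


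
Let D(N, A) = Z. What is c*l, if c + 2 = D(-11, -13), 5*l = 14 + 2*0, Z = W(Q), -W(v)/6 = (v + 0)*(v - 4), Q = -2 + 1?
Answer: -448/5 ≈ -89.600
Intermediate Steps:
Q = -1
W(v) = -6*v*(-4 + v) (W(v) = -6*(v + 0)*(v - 4) = -6*v*(-4 + v))
Z = -30 (Z = 6*(-1)*(4 - 1*(-1)) = 6*(-1)*(4 + 1) = 6*(-1)*5 = -30)
D(N, A) = -30
l = 14/5 (l = (14 + 2*0)/5 = (14 + 0)/5 = (⅕)*14 = 14/5 ≈ 2.8000)
c = -32 (c = -2 - 30 = -32)
c*l = -32*14/5 = -448/5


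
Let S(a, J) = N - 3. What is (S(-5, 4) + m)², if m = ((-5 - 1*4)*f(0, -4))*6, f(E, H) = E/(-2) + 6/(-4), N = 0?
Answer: 6084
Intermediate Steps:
S(a, J) = -3 (S(a, J) = 0 - 3 = -3)
f(E, H) = -3/2 - E/2 (f(E, H) = E*(-½) + 6*(-¼) = -E/2 - 3/2 = -3/2 - E/2)
m = 81 (m = ((-5 - 1*4)*(-3/2 - ½*0))*6 = ((-5 - 4)*(-3/2 + 0))*6 = -9*(-3/2)*6 = (27/2)*6 = 81)
(S(-5, 4) + m)² = (-3 + 81)² = 78² = 6084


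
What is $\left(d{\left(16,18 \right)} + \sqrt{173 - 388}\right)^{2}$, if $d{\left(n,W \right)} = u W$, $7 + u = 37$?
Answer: $\left(540 + i \sqrt{215}\right)^{2} \approx 2.9139 \cdot 10^{5} + 15836.0 i$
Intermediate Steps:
$u = 30$ ($u = -7 + 37 = 30$)
$d{\left(n,W \right)} = 30 W$
$\left(d{\left(16,18 \right)} + \sqrt{173 - 388}\right)^{2} = \left(30 \cdot 18 + \sqrt{173 - 388}\right)^{2} = \left(540 + \sqrt{-215}\right)^{2} = \left(540 + i \sqrt{215}\right)^{2}$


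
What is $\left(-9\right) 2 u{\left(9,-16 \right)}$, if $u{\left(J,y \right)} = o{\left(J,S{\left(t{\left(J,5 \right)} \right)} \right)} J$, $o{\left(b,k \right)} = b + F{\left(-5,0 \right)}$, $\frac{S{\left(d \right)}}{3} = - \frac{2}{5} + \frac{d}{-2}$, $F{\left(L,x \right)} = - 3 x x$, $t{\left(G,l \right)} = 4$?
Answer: $-1458$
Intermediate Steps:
$F{\left(L,x \right)} = - 3 x^{2}$
$S{\left(d \right)} = - \frac{6}{5} - \frac{3 d}{2}$ ($S{\left(d \right)} = 3 \left(- \frac{2}{5} + \frac{d}{-2}\right) = 3 \left(\left(-2\right) \frac{1}{5} + d \left(- \frac{1}{2}\right)\right) = 3 \left(- \frac{2}{5} - \frac{d}{2}\right) = - \frac{6}{5} - \frac{3 d}{2}$)
$o{\left(b,k \right)} = b$ ($o{\left(b,k \right)} = b - 3 \cdot 0^{2} = b - 0 = b + 0 = b$)
$u{\left(J,y \right)} = J^{2}$ ($u{\left(J,y \right)} = J J = J^{2}$)
$\left(-9\right) 2 u{\left(9,-16 \right)} = \left(-9\right) 2 \cdot 9^{2} = \left(-18\right) 81 = -1458$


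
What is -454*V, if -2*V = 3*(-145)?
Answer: -98745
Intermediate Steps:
V = 435/2 (V = -3*(-145)/2 = -1/2*(-435) = 435/2 ≈ 217.50)
-454*V = -454*435/2 = -98745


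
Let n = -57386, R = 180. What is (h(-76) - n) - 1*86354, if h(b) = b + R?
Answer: -28864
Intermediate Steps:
h(b) = 180 + b (h(b) = b + 180 = 180 + b)
(h(-76) - n) - 1*86354 = ((180 - 76) - 1*(-57386)) - 1*86354 = (104 + 57386) - 86354 = 57490 - 86354 = -28864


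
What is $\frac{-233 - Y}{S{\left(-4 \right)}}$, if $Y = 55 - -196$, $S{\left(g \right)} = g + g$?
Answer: $\frac{121}{2} \approx 60.5$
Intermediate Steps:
$S{\left(g \right)} = 2 g$
$Y = 251$ ($Y = 55 + 196 = 251$)
$\frac{-233 - Y}{S{\left(-4 \right)}} = \frac{-233 - 251}{2 \left(-4\right)} = \frac{-233 - 251}{-8} = \left(-484\right) \left(- \frac{1}{8}\right) = \frac{121}{2}$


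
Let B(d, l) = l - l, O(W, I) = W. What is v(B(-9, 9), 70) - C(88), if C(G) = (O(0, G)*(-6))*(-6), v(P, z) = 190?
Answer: 190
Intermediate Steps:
B(d, l) = 0
C(G) = 0 (C(G) = (0*(-6))*(-6) = 0*(-6) = 0)
v(B(-9, 9), 70) - C(88) = 190 - 1*0 = 190 + 0 = 190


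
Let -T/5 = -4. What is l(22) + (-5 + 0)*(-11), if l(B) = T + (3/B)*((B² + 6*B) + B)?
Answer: 162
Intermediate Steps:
T = 20 (T = -5*(-4) = 20)
l(B) = 20 + 3*(B² + 7*B)/B (l(B) = 20 + (3/B)*((B² + 6*B) + B) = 20 + (3/B)*(B² + 7*B) = 20 + 3*(B² + 7*B)/B)
l(22) + (-5 + 0)*(-11) = (41 + 3*22) + (-5 + 0)*(-11) = (41 + 66) - 5*(-11) = 107 + 55 = 162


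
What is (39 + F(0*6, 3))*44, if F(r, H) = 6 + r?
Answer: 1980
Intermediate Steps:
(39 + F(0*6, 3))*44 = (39 + (6 + 0*6))*44 = (39 + (6 + 0))*44 = (39 + 6)*44 = 45*44 = 1980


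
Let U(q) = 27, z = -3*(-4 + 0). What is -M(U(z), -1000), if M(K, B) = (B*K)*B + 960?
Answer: -27000960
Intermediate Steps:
z = 12 (z = -3*(-4) = 12)
M(K, B) = 960 + K*B² (M(K, B) = K*B² + 960 = 960 + K*B²)
-M(U(z), -1000) = -(960 + 27*(-1000)²) = -(960 + 27*1000000) = -(960 + 27000000) = -1*27000960 = -27000960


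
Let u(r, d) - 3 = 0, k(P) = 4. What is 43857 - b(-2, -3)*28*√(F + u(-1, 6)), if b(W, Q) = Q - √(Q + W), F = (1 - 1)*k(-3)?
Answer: 43857 + 28*√3*(3 + I*√5) ≈ 44003.0 + 108.44*I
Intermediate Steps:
F = 0 (F = (1 - 1)*4 = 0*4 = 0)
u(r, d) = 3 (u(r, d) = 3 + 0 = 3)
43857 - b(-2, -3)*28*√(F + u(-1, 6)) = 43857 - (-3 - √(-3 - 2))*28*√(0 + 3) = 43857 - (-3 - √(-5))*28*√3 = 43857 - (-3 - I*√5)*28*√3 = 43857 - (-84 - 28*I*√5)*√3 = 43857 - √3*(-84 - 28*I*√5)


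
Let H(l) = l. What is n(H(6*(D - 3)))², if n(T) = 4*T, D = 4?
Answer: 576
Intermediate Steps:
n(H(6*(D - 3)))² = (4*(6*(4 - 3)))² = (4*(6*1))² = (4*6)² = 24² = 576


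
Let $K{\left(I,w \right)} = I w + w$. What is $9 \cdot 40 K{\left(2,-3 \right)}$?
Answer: $-3240$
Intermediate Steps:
$K{\left(I,w \right)} = w + I w$
$9 \cdot 40 K{\left(2,-3 \right)} = 9 \cdot 40 \left(- 3 \left(1 + 2\right)\right) = 360 \left(\left(-3\right) 3\right) = 360 \left(-9\right) = -3240$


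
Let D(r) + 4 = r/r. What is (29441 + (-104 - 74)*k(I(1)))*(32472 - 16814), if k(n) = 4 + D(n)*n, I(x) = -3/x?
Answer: 424754566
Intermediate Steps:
D(r) = -3 (D(r) = -4 + r/r = -4 + 1 = -3)
k(n) = 4 - 3*n
(29441 + (-104 - 74)*k(I(1)))*(32472 - 16814) = (29441 + (-104 - 74)*(4 - (-9)/1))*(32472 - 16814) = (29441 - 178*(4 - (-9)))*15658 = (29441 - 178*(4 - 3*(-3)))*15658 = (29441 - 178*(4 + 9))*15658 = (29441 - 178*13)*15658 = (29441 - 2314)*15658 = 27127*15658 = 424754566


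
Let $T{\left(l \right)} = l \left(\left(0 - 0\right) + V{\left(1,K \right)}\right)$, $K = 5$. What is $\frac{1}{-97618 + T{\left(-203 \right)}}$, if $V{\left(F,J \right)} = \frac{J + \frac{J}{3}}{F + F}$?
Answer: $- \frac{3}{294884} \approx -1.0173 \cdot 10^{-5}$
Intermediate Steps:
$V{\left(F,J \right)} = \frac{2 J}{3 F}$ ($V{\left(F,J \right)} = \frac{J + J \frac{1}{3}}{2 F} = \left(J + \frac{J}{3}\right) \frac{1}{2 F} = \frac{4 J}{3} \frac{1}{2 F} = \frac{2 J}{3 F}$)
$T{\left(l \right)} = \frac{10 l}{3}$ ($T{\left(l \right)} = l \left(\left(0 - 0\right) + \frac{2}{3} \cdot 5 \cdot 1^{-1}\right) = l \left(\left(0 + 0\right) + \frac{2}{3} \cdot 5 \cdot 1\right) = l \left(0 + \frac{10}{3}\right) = l \frac{10}{3} = \frac{10 l}{3}$)
$\frac{1}{-97618 + T{\left(-203 \right)}} = \frac{1}{-97618 + \frac{10}{3} \left(-203\right)} = \frac{1}{-97618 - \frac{2030}{3}} = \frac{1}{- \frac{294884}{3}} = - \frac{3}{294884}$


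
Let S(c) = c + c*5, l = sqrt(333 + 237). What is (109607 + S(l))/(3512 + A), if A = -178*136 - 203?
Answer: -109607/20899 - 6*sqrt(570)/20899 ≈ -5.2515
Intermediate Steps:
l = sqrt(570) ≈ 23.875
S(c) = 6*c (S(c) = c + 5*c = 6*c)
A = -24411 (A = -24208 - 203 = -24411)
(109607 + S(l))/(3512 + A) = (109607 + 6*sqrt(570))/(3512 - 24411) = (109607 + 6*sqrt(570))/(-20899) = (109607 + 6*sqrt(570))*(-1/20899) = -109607/20899 - 6*sqrt(570)/20899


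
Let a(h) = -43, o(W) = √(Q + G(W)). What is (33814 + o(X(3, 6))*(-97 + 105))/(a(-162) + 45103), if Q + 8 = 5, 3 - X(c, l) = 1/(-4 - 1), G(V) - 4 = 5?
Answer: 16907/22530 + 2*√6/11265 ≈ 0.75086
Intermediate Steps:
G(V) = 9 (G(V) = 4 + 5 = 9)
X(c, l) = 16/5 (X(c, l) = 3 - 1/(-4 - 1) = 3 - 1/(-5) = 3 - 1*(-⅕) = 3 + ⅕ = 16/5)
Q = -3 (Q = -8 + 5 = -3)
o(W) = √6 (o(W) = √(-3 + 9) = √6)
(33814 + o(X(3, 6))*(-97 + 105))/(a(-162) + 45103) = (33814 + √6*(-97 + 105))/(-43 + 45103) = (33814 + √6*8)/45060 = (33814 + 8*√6)*(1/45060) = 16907/22530 + 2*√6/11265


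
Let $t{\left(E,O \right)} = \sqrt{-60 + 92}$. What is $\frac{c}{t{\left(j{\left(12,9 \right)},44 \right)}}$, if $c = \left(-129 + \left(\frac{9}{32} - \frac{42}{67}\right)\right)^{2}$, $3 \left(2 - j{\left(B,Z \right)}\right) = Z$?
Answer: $\frac{76904718489 \sqrt{2}}{36773888} \approx 2957.5$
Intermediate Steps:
$j{\left(B,Z \right)} = 2 - \frac{Z}{3}$
$c = \frac{76904718489}{4596736}$ ($c = \left(-129 + \left(9 \cdot \frac{1}{32} - \frac{42}{67}\right)\right)^{2} = \left(-129 + \left(\frac{9}{32} - \frac{42}{67}\right)\right)^{2} = \left(-129 - \frac{741}{2144}\right)^{2} = \left(- \frac{277317}{2144}\right)^{2} = \frac{76904718489}{4596736} \approx 16730.0$)
$t{\left(E,O \right)} = 4 \sqrt{2}$ ($t{\left(E,O \right)} = \sqrt{32} = 4 \sqrt{2}$)
$\frac{c}{t{\left(j{\left(12,9 \right)},44 \right)}} = \frac{76904718489}{4596736 \cdot 4 \sqrt{2}} = \frac{76904718489 \frac{\sqrt{2}}{8}}{4596736} = \frac{76904718489 \sqrt{2}}{36773888}$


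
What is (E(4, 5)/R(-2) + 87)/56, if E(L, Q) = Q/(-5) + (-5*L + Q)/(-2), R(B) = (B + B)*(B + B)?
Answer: 2797/1792 ≈ 1.5608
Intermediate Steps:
R(B) = 4*B² (R(B) = (2*B)*(2*B) = 4*B²)
E(L, Q) = -7*Q/10 + 5*L/2 (E(L, Q) = Q*(-⅕) + (Q - 5*L)*(-½) = -Q/5 + (-Q/2 + 5*L/2) = -7*Q/10 + 5*L/2)
(E(4, 5)/R(-2) + 87)/56 = ((-7/10*5 + (5/2)*4)/((4*(-2)²)) + 87)/56 = ((-7/2 + 10)/((4*4)) + 87)/56 = ((13/2)/16 + 87)/56 = ((13/2)*(1/16) + 87)/56 = (13/32 + 87)/56 = (1/56)*(2797/32) = 2797/1792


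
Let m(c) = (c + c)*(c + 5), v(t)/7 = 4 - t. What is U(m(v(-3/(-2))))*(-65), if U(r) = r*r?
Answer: -161240625/4 ≈ -4.0310e+7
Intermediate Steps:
v(t) = 28 - 7*t (v(t) = 7*(4 - t) = 28 - 7*t)
m(c) = 2*c*(5 + c) (m(c) = (2*c)*(5 + c) = 2*c*(5 + c))
U(r) = r²
U(m(v(-3/(-2))))*(-65) = (2*(28 - (-21)/(-2))*(5 + (28 - (-21)/(-2))))²*(-65) = (2*(28 - (-21)*(-1)/2)*(5 + (28 - (-21)*(-1)/2)))²*(-65) = (2*(28 - 7*3/2)*(5 + (28 - 7*3/2)))²*(-65) = (2*(28 - 21/2)*(5 + (28 - 21/2)))²*(-65) = (2*(35/2)*(5 + 35/2))²*(-65) = (2*(35/2)*(45/2))²*(-65) = (1575/2)²*(-65) = (2480625/4)*(-65) = -161240625/4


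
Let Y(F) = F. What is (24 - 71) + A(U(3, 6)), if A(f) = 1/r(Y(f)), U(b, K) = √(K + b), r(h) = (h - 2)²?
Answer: -46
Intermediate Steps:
r(h) = (-2 + h)²
A(f) = (-2 + f)⁻² (A(f) = 1/((-2 + f)²) = (-2 + f)⁻²)
(24 - 71) + A(U(3, 6)) = (24 - 71) + (-2 + √(6 + 3))⁻² = -47 + (-2 + √9)⁻² = -47 + (-2 + 3)⁻² = -47 + 1⁻² = -47 + 1 = -46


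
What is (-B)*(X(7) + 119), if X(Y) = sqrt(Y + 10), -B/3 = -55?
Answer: -19635 - 165*sqrt(17) ≈ -20315.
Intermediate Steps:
B = 165 (B = -3*(-55) = 165)
X(Y) = sqrt(10 + Y)
(-B)*(X(7) + 119) = (-1*165)*(sqrt(10 + 7) + 119) = -165*(sqrt(17) + 119) = -165*(119 + sqrt(17)) = -19635 - 165*sqrt(17)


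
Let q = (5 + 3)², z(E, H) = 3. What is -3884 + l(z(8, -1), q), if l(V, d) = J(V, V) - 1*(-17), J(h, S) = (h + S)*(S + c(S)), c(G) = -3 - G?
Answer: -3885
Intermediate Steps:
J(h, S) = -3*S - 3*h (J(h, S) = (h + S)*(S + (-3 - S)) = (S + h)*(-3) = -3*S - 3*h)
q = 64 (q = 8² = 64)
l(V, d) = 17 - 6*V (l(V, d) = (-3*V - 3*V) - 1*(-17) = -6*V + 17 = 17 - 6*V)
-3884 + l(z(8, -1), q) = -3884 + (17 - 6*3) = -3884 + (17 - 18) = -3884 - 1 = -3885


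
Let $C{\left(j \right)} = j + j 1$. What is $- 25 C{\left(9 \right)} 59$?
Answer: $-26550$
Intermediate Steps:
$C{\left(j \right)} = 2 j$ ($C{\left(j \right)} = j + j = 2 j$)
$- 25 C{\left(9 \right)} 59 = - 25 \cdot 2 \cdot 9 \cdot 59 = \left(-25\right) 18 \cdot 59 = \left(-450\right) 59 = -26550$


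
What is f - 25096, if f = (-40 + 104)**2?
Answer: -21000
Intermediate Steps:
f = 4096 (f = 64**2 = 4096)
f - 25096 = 4096 - 25096 = -21000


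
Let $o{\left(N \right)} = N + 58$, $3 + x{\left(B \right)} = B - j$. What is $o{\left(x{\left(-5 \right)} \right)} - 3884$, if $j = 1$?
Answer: $-3835$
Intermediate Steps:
$x{\left(B \right)} = -4 + B$ ($x{\left(B \right)} = -3 + \left(B - 1\right) = -3 + \left(-1 + B\right) = -4 + B$)
$o{\left(N \right)} = 58 + N$
$o{\left(x{\left(-5 \right)} \right)} - 3884 = \left(58 - 9\right) - 3884 = 49 - 3884 = -3835$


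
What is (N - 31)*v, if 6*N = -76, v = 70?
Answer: -9170/3 ≈ -3056.7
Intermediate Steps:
N = -38/3 (N = (⅙)*(-76) = -38/3 ≈ -12.667)
(N - 31)*v = (-38/3 - 31)*70 = -131/3*70 = -9170/3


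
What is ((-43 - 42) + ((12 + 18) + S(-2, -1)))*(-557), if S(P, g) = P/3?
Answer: 93019/3 ≈ 31006.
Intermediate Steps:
S(P, g) = P/3 (S(P, g) = P*(1/3) = P/3)
((-43 - 42) + ((12 + 18) + S(-2, -1)))*(-557) = ((-43 - 42) + ((12 + 18) + (1/3)*(-2)))*(-557) = (-85 + (30 - 2/3))*(-557) = (-85 + 88/3)*(-557) = -167/3*(-557) = 93019/3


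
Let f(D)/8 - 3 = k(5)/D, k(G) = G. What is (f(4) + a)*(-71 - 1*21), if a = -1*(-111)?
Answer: -13340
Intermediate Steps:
a = 111
f(D) = 24 + 40/D (f(D) = 24 + 8*(5/D) = 24 + 40/D)
(f(4) + a)*(-71 - 1*21) = ((24 + 40/4) + 111)*(-71 - 1*21) = ((24 + 40*(¼)) + 111)*(-71 - 21) = ((24 + 10) + 111)*(-92) = (34 + 111)*(-92) = 145*(-92) = -13340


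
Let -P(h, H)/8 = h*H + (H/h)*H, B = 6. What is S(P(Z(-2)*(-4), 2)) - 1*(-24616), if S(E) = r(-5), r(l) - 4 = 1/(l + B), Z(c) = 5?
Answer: 24621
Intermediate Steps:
P(h, H) = -8*H*h - 8*H²/h (P(h, H) = -8*(h*H + (H/h)*H) = -8*(H*h + H²/h) = -8*H*h - 8*H²/h)
r(l) = 4 + 1/(6 + l) (r(l) = 4 + 1/(l + 6) = 4 + 1/(6 + l))
S(E) = 5 (S(E) = (25 + 4*(-5))/(6 - 5) = (25 - 20)/1 = 1*5 = 5)
S(P(Z(-2)*(-4), 2)) - 1*(-24616) = 5 - 1*(-24616) = 5 + 24616 = 24621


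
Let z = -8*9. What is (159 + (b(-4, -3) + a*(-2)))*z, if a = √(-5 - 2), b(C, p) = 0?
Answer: -11448 + 144*I*√7 ≈ -11448.0 + 380.99*I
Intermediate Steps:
a = I*√7 (a = √(-7) = I*√7 ≈ 2.6458*I)
z = -72
(159 + (b(-4, -3) + a*(-2)))*z = (159 + (0 + (I*√7)*(-2)))*(-72) = (159 + (0 - 2*I*√7))*(-72) = (159 - 2*I*√7)*(-72) = -11448 + 144*I*√7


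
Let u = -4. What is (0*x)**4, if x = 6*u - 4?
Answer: 0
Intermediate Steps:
x = -28 (x = 6*(-4) - 4 = -24 - 4 = -28)
(0*x)**4 = (0*(-28))**4 = 0**4 = 0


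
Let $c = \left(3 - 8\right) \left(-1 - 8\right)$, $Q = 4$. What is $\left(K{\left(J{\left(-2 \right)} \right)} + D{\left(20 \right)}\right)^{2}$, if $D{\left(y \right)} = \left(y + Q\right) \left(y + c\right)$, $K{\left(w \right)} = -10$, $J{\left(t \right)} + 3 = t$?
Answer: $2402500$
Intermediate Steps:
$J{\left(t \right)} = -3 + t$
$c = 45$ ($c = \left(-5\right) \left(-9\right) = 45$)
$D{\left(y \right)} = \left(4 + y\right) \left(45 + y\right)$ ($D{\left(y \right)} = \left(y + 4\right) \left(y + 45\right) = \left(4 + y\right) \left(45 + y\right)$)
$\left(K{\left(J{\left(-2 \right)} \right)} + D{\left(20 \right)}\right)^{2} = \left(-10 + \left(180 + 20^{2} + 49 \cdot 20\right)\right)^{2} = \left(-10 + \left(180 + 400 + 980\right)\right)^{2} = \left(-10 + 1560\right)^{2} = 1550^{2} = 2402500$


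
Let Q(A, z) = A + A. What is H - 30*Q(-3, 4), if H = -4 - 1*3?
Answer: 173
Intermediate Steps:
Q(A, z) = 2*A
H = -7 (H = -4 - 3 = -7)
H - 30*Q(-3, 4) = -7 - 60*(-3) = -7 - 30*(-6) = -7 + 180 = 173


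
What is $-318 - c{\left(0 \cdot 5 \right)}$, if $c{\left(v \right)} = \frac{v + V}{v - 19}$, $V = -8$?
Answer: $- \frac{6050}{19} \approx -318.42$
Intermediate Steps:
$c{\left(v \right)} = \frac{-8 + v}{-19 + v}$ ($c{\left(v \right)} = \frac{v - 8}{v - 19} = \frac{-8 + v}{-19 + v}$)
$-318 - c{\left(0 \cdot 5 \right)} = -318 - \frac{-8 + 0 \cdot 5}{-19 + 0 \cdot 5} = -318 - \frac{-8 + 0}{-19 + 0} = -318 - \frac{1}{-19} \left(-8\right) = -318 - \left(- \frac{1}{19}\right) \left(-8\right) = -318 - \frac{8}{19} = - \frac{6050}{19}$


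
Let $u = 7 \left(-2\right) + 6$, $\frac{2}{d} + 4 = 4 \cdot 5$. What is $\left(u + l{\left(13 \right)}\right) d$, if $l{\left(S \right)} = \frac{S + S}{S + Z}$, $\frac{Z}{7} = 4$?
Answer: $- \frac{151}{164} \approx -0.92073$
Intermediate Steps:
$Z = 28$ ($Z = 7 \cdot 4 = 28$)
$l{\left(S \right)} = \frac{2 S}{28 + S}$ ($l{\left(S \right)} = \frac{S + S}{S + 28} = \frac{2 S}{28 + S}$)
$d = \frac{1}{8}$ ($d = \frac{2}{-4 + 4 \cdot 5} = \frac{2}{-4 + 20} = \frac{2}{16} = 2 \cdot \frac{1}{16} = \frac{1}{8} \approx 0.125$)
$u = -8$ ($u = -14 + 6 = -8$)
$\left(u + l{\left(13 \right)}\right) d = \left(-8 + 2 \cdot 13 \frac{1}{28 + 13}\right) \frac{1}{8} = \left(-8 + 2 \cdot 13 \cdot \frac{1}{41}\right) \frac{1}{8} = \left(-8 + \frac{26}{41}\right) \frac{1}{8} = \left(- \frac{302}{41}\right) \frac{1}{8} = - \frac{151}{164}$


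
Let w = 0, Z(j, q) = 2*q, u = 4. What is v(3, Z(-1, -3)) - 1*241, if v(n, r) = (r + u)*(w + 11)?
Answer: -263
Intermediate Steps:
v(n, r) = 44 + 11*r (v(n, r) = (r + 4)*(0 + 11) = (4 + r)*11 = 44 + 11*r)
v(3, Z(-1, -3)) - 1*241 = (44 + 11*(2*(-3))) - 1*241 = (44 + 11*(-6)) - 241 = (44 - 66) - 241 = -22 - 241 = -263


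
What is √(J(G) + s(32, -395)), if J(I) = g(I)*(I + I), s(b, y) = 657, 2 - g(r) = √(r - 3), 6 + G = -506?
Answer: √(-1391 + 1024*I*√515) ≈ 104.62 + 111.06*I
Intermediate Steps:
G = -512 (G = -6 - 506 = -512)
g(r) = 2 - √(-3 + r) (g(r) = 2 - √(r - 3) = 2 - √(-3 + r))
J(I) = 2*I*(2 - √(-3 + I)) (J(I) = (2 - √(-3 + I))*(I + I) = (2 - √(-3 + I))*(2*I) = 2*I*(2 - √(-3 + I)))
√(J(G) + s(32, -395)) = √(2*(-512)*(2 - √(-3 - 512)) + 657) = √(2*(-512)*(2 - √(-515)) + 657) = √(2*(-512)*(2 - I*√515) + 657) = √((-2048 + 1024*I*√515) + 657) = √(-1391 + 1024*I*√515)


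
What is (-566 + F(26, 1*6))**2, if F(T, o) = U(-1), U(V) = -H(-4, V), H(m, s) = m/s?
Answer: 324900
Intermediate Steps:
U(V) = 4/V (U(V) = -(-4)/V = 4/V)
F(T, o) = -4 (F(T, o) = 4/(-1) = 4*(-1) = -4)
(-566 + F(26, 1*6))**2 = (-566 - 4)**2 = (-570)**2 = 324900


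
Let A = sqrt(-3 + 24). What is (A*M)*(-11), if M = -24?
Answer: 264*sqrt(21) ≈ 1209.8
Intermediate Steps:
A = sqrt(21) ≈ 4.5826
(A*M)*(-11) = (sqrt(21)*(-24))*(-11) = -24*sqrt(21)*(-11) = 264*sqrt(21)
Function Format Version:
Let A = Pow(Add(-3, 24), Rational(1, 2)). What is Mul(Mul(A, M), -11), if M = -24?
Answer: Mul(264, Pow(21, Rational(1, 2))) ≈ 1209.8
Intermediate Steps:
A = Pow(21, Rational(1, 2)) ≈ 4.5826
Mul(Mul(A, M), -11) = Mul(Mul(Pow(21, Rational(1, 2)), -24), -11) = Mul(Mul(-24, Pow(21, Rational(1, 2))), -11) = Mul(264, Pow(21, Rational(1, 2)))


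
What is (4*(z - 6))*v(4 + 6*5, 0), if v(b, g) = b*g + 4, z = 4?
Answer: -32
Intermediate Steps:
v(b, g) = 4 + b*g
(4*(z - 6))*v(4 + 6*5, 0) = (4*(4 - 6))*(4 + (4 + 6*5)*0) = (4*(-2))*(4 + (4 + 30)*0) = -8*(4 + 34*0) = -8*(4 + 0) = -8*4 = -32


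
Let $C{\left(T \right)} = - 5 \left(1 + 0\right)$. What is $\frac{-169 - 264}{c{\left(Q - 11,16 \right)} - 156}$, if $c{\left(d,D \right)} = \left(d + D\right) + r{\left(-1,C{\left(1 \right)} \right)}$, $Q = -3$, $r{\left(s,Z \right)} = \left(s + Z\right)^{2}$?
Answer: $\frac{433}{118} \approx 3.6695$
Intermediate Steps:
$C{\left(T \right)} = -5$ ($C{\left(T \right)} = \left(-5\right) 1 = -5$)
$r{\left(s,Z \right)} = \left(Z + s\right)^{2}$
$c{\left(d,D \right)} = 36 + D + d$ ($c{\left(d,D \right)} = \left(d + D\right) + \left(-5 - 1\right)^{2} = \left(D + d\right) + \left(-6\right)^{2} = \left(D + d\right) + 36 = 36 + D + d$)
$\frac{-169 - 264}{c{\left(Q - 11,16 \right)} - 156} = \frac{-169 - 264}{\left(36 + 16 - 14\right) - 156} = - \frac{433}{\left(36 + 16 - 14\right) - 156} = - \frac{433}{38 - 156} = - \frac{433}{-118} = \left(-433\right) \left(- \frac{1}{118}\right) = \frac{433}{118}$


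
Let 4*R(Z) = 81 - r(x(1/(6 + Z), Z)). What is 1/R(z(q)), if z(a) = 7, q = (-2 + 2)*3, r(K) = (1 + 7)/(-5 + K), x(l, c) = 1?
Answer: 4/83 ≈ 0.048193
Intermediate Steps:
r(K) = 8/(-5 + K)
q = 0 (q = 0*3 = 0)
R(Z) = 83/4 (R(Z) = (81 - 8/(-5 + 1))/4 = (81 - 8/(-4))/4 = (81 - 8*(-1)/4)/4 = (81 - 1*(-2))/4 = (81 + 2)/4 = (1/4)*83 = 83/4)
1/R(z(q)) = 1/(83/4) = 4/83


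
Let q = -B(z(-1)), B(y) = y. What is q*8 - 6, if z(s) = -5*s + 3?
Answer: -70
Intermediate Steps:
z(s) = 3 - 5*s
q = -8 (q = -(3 - 5*(-1)) = -(3 + 5) = -1*8 = -8)
q*8 - 6 = -8*8 - 6 = -64 - 6 = -70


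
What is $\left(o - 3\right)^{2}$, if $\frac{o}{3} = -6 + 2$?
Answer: $225$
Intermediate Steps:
$o = -12$ ($o = 3 \left(-6 + 2\right) = 3 \left(-4\right) = -12$)
$\left(o - 3\right)^{2} = \left(-12 - 3\right)^{2} = \left(-15\right)^{2} = 225$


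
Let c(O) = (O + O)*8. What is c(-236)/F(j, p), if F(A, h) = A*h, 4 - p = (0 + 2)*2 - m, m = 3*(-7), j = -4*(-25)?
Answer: 944/525 ≈ 1.7981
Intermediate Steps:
c(O) = 16*O (c(O) = (2*O)*8 = 16*O)
j = 100
m = -21
p = -21 (p = 4 - ((0 + 2)*2 - 1*(-21)) = 4 - (2*2 + 21) = 4 - (4 + 21) = 4 - 1*25 = 4 - 25 = -21)
c(-236)/F(j, p) = (16*(-236))/((100*(-21))) = -3776/(-2100) = -3776*(-1/2100) = 944/525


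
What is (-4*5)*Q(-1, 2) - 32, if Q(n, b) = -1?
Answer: -12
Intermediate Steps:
(-4*5)*Q(-1, 2) - 32 = -4*5*(-1) - 32 = -20*(-1) - 32 = 20 - 32 = -12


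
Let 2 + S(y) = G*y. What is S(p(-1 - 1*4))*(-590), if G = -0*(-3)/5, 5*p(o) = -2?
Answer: 1180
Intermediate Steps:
p(o) = -2/5 (p(o) = (1/5)*(-2) = -2/5)
G = 0 (G = -0/5 = -1*0 = 0)
S(y) = -2 (S(y) = -2 + 0*y = -2 + 0 = -2)
S(p(-1 - 1*4))*(-590) = -2*(-590) = 1180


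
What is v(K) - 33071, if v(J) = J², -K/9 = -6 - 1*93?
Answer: 760810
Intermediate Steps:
K = 891 (K = -9*(-6 - 1*93) = -9*(-6 - 93) = -9*(-99) = 891)
v(K) - 33071 = 891² - 33071 = 793881 - 33071 = 760810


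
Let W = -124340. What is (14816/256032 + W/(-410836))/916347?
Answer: 296265352/753030789268023 ≈ 3.9343e-7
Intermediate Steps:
(14816/256032 + W/(-410836))/916347 = (14816/256032 - 124340/(-410836))/916347 = (14816*(1/256032) - 124340*(-1/410836))*(1/916347) = (463/8001 + 31085/102709)*(1/916347) = (296265352/821774709)*(1/916347) = 296265352/753030789268023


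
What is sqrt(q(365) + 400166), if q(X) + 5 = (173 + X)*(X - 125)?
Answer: 3*sqrt(58809) ≈ 727.52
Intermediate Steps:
q(X) = -5 + (-125 + X)*(173 + X) (q(X) = -5 + (173 + X)*(X - 125) = -5 + (173 + X)*(-125 + X) = -5 + (-125 + X)*(173 + X))
sqrt(q(365) + 400166) = sqrt((-21630 + 365**2 + 48*365) + 400166) = sqrt((-21630 + 133225 + 17520) + 400166) = sqrt(129115 + 400166) = sqrt(529281) = 3*sqrt(58809)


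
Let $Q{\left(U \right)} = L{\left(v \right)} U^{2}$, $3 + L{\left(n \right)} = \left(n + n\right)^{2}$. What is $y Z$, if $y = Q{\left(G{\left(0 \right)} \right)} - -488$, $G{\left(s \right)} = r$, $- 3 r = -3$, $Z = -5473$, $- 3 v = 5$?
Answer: $- \frac{24436945}{9} \approx -2.7152 \cdot 10^{6}$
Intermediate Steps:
$v = - \frac{5}{3}$ ($v = \left(- \frac{1}{3}\right) 5 = - \frac{5}{3} \approx -1.6667$)
$L{\left(n \right)} = -3 + 4 n^{2}$ ($L{\left(n \right)} = -3 + \left(n + n\right)^{2} = -3 + \left(2 n\right)^{2} = -3 + 4 n^{2}$)
$r = 1$ ($r = \left(- \frac{1}{3}\right) \left(-3\right) = 1$)
$G{\left(s \right)} = 1$
$Q{\left(U \right)} = \frac{73 U^{2}}{9}$ ($Q{\left(U \right)} = \left(-3 + 4 \left(- \frac{5}{3}\right)^{2}\right) U^{2} = \left(-3 + 4 \cdot \frac{25}{9}\right) U^{2} = \left(-3 + \frac{100}{9}\right) U^{2} = \frac{73 U^{2}}{9}$)
$y = \frac{4465}{9}$ ($y = \frac{73 \cdot 1^{2}}{9} - -488 = \frac{73}{9} \cdot 1 + 488 = \frac{73}{9} + 488 = \frac{4465}{9} \approx 496.11$)
$y Z = \frac{4465}{9} \left(-5473\right) = - \frac{24436945}{9}$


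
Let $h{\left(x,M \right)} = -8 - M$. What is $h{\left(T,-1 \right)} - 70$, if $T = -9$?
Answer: $-77$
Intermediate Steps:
$h{\left(T,-1 \right)} - 70 = \left(-8 - -1\right) - 70 = \left(-8 + 1\right) - 70 = -7 - 70 = -77$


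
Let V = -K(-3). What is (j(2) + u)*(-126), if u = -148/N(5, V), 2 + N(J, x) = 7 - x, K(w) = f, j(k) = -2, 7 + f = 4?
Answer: 9576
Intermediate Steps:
f = -3 (f = -7 + 4 = -3)
K(w) = -3
V = 3 (V = -1*(-3) = 3)
N(J, x) = 5 - x (N(J, x) = -2 + (7 - x) = 5 - x)
u = -74 (u = -148/(5 - 1*3) = -148/(5 - 3) = -148/2 = -148*½ = -74)
(j(2) + u)*(-126) = (-2 - 74)*(-126) = -76*(-126) = 9576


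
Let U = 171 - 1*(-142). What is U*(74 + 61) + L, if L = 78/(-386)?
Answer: 8155176/193 ≈ 42255.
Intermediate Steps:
U = 313 (U = 171 + 142 = 313)
L = -39/193 (L = 78*(-1/386) = -39/193 ≈ -0.20207)
U*(74 + 61) + L = 313*(74 + 61) - 39/193 = 313*135 - 39/193 = 42255 - 39/193 = 8155176/193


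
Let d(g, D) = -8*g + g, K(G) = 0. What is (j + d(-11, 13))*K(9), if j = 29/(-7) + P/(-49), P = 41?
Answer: 0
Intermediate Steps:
d(g, D) = -7*g
j = -244/49 (j = 29/(-7) + 41/(-49) = 29*(-⅐) + 41*(-1/49) = -29/7 - 41/49 = -244/49 ≈ -4.9796)
(j + d(-11, 13))*K(9) = (-244/49 - 7*(-11))*0 = (-244/49 + 77)*0 = (3529/49)*0 = 0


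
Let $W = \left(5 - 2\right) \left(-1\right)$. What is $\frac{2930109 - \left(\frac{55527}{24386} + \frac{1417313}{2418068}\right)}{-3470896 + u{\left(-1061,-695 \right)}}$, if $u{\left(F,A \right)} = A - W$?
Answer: $- \frac{86389793439832189}{102354575643240912} \approx -0.84402$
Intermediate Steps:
$W = -3$ ($W = 3 \left(-1\right) = -3$)
$u{\left(F,A \right)} = 3 + A$ ($u{\left(F,A \right)} = A - -3 = A + 3 = 3 + A$)
$\frac{2930109 - \left(\frac{55527}{24386} + \frac{1417313}{2418068}\right)}{-3470896 + u{\left(-1061,-695 \right)}} = \frac{2930109 - \left(\frac{55527}{24386} + \frac{1417313}{2418068}\right)}{-3470896 + \left(3 - 695\right)} = \frac{2930109 - \left(\frac{1417313}{2418068} + \frac{499743}{219474}\right)}{-3470896 - 692} = \frac{2930109 - \frac{84415328327}{29483503124}}{-3471588} = \left(2930109 - \frac{84415328327}{29483503124}\right) \left(- \frac{1}{3471588}\right) = \frac{86389793439832189}{29483503124} \left(- \frac{1}{3471588}\right) = - \frac{86389793439832189}{102354575643240912}$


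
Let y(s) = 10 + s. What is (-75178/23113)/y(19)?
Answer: -75178/670277 ≈ -0.11216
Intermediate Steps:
(-75178/23113)/y(19) = (-75178/23113)/(10 + 19) = -75178*1/23113/29 = -75178/23113*1/29 = -75178/670277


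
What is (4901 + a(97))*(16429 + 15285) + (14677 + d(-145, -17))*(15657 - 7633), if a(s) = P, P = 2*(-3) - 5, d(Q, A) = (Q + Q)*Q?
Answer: 610258908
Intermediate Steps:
d(Q, A) = 2*Q² (d(Q, A) = (2*Q)*Q = 2*Q²)
P = -11 (P = -6 - 5 = -11)
a(s) = -11
(4901 + a(97))*(16429 + 15285) + (14677 + d(-145, -17))*(15657 - 7633) = (4901 - 11)*(16429 + 15285) + (14677 + 2*(-145)²)*(15657 - 7633) = 4890*31714 + (14677 + 2*21025)*8024 = 155081460 + (14677 + 42050)*8024 = 155081460 + 56727*8024 = 155081460 + 455177448 = 610258908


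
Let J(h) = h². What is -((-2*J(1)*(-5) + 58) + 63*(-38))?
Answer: 2326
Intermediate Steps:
-((-2*J(1)*(-5) + 58) + 63*(-38)) = -((-2*1²*(-5) + 58) + 63*(-38)) = -((-2*1*(-5) + 58) - 2394) = -((-2*(-5) + 58) - 2394) = -((10 + 58) - 2394) = -(68 - 2394) = -1*(-2326) = 2326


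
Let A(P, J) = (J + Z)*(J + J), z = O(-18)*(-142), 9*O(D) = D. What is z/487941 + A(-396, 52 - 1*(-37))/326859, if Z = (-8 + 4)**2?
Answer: 3070815082/53162635773 ≈ 0.057763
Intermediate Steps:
O(D) = D/9
Z = 16 (Z = (-4)**2 = 16)
z = 284 (z = ((1/9)*(-18))*(-142) = -2*(-142) = 284)
A(P, J) = 2*J*(16 + J) (A(P, J) = (J + 16)*(J + J) = (16 + J)*(2*J) = 2*J*(16 + J))
z/487941 + A(-396, 52 - 1*(-37))/326859 = 284/487941 + (2*(52 - 1*(-37))*(16 + (52 - 1*(-37))))/326859 = 284*(1/487941) + (2*(52 + 37)*(16 + (52 + 37)))*(1/326859) = 284/487941 + (2*89*(16 + 89))*(1/326859) = 284/487941 + (2*89*105)*(1/326859) = 284/487941 + 18690*(1/326859) = 284/487941 + 6230/108953 = 3070815082/53162635773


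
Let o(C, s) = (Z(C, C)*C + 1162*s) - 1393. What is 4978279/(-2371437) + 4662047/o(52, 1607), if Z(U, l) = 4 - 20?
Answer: 590239261376/1474329497211 ≈ 0.40034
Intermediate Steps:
Z(U, l) = -16
o(C, s) = -1393 - 16*C + 1162*s (o(C, s) = (-16*C + 1162*s) - 1393 = -1393 - 16*C + 1162*s)
4978279/(-2371437) + 4662047/o(52, 1607) = 4978279/(-2371437) + 4662047/(-1393 - 16*52 + 1162*1607) = 4978279*(-1/2371437) + 4662047/(-1393 - 832 + 1867334) = -4978279/2371437 + 4662047/1865109 = 590239261376/1474329497211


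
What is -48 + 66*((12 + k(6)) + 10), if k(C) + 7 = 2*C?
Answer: 1734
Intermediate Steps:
k(C) = -7 + 2*C
-48 + 66*((12 + k(6)) + 10) = -48 + 66*((12 + (-7 + 2*6)) + 10) = -48 + 66*((12 + (-7 + 12)) + 10) = -48 + 66*((12 + 5) + 10) = -48 + 66*(17 + 10) = -48 + 66*27 = -48 + 1782 = 1734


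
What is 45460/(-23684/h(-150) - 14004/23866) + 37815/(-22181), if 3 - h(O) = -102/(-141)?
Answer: -894911335396465/147325584236969 ≈ -6.0744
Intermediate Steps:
h(O) = 107/47 (h(O) = 3 - (-102)/(-141) = 3 - (-102)*(-1)/141 = 3 - 1*34/47 = 3 - 34/47 = 107/47)
45460/(-23684/h(-150) - 14004/23866) + 37815/(-22181) = 45460/(-23684/107/47 - 14004/23866) + 37815/(-22181) = 45460/(-23684*47/107 - 14004*1/23866) + 37815*(-1/22181) = 45460/(-1113148/107 - 7002/11933) - 37815/22181 = 45460/(-13283944298/1276831) - 37815/22181 = 45460*(-1276831/13283944298) - 37815/22181 = -29022368630/6641972149 - 37815/22181 = -894911335396465/147325584236969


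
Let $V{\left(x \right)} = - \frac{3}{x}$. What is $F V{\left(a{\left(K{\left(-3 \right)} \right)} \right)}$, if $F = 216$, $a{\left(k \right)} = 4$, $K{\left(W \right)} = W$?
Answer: $-162$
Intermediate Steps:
$F V{\left(a{\left(K{\left(-3 \right)} \right)} \right)} = 216 \left(- \frac{3}{4}\right) = -162$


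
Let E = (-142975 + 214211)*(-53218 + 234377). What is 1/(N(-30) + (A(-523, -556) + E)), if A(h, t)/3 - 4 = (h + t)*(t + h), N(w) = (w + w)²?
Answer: 1/12908538859 ≈ 7.7468e-11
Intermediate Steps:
N(w) = 4*w² (N(w) = (2*w)² = 4*w²)
A(h, t) = 12 + 3*(h + t)² (A(h, t) = 12 + 3*((h + t)*(t + h)) = 12 + 3*((h + t)*(h + t)) = 12 + 3*(h + t)²)
E = 12905042524 (E = 71236*181159 = 12905042524)
1/(N(-30) + (A(-523, -556) + E)) = 1/(4*(-30)² + ((12 + 3*(-523 - 556)²) + 12905042524)) = 1/(4*900 + ((12 + 3*(-1079)²) + 12905042524)) = 1/(3600 + ((12 + 3*1164241) + 12905042524)) = 1/(3600 + ((12 + 3492723) + 12905042524)) = 1/(3600 + (3492735 + 12905042524)) = 1/(3600 + 12908535259) = 1/12908538859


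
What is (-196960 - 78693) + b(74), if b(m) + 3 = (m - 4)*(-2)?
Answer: -275796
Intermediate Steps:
b(m) = 5 - 2*m (b(m) = -3 + (m - 4)*(-2) = -3 + (-4 + m)*(-2) = -3 + (8 - 2*m) = 5 - 2*m)
(-196960 - 78693) + b(74) = (-196960 - 78693) + (5 - 2*74) = -275653 + (5 - 148) = -275653 - 143 = -275796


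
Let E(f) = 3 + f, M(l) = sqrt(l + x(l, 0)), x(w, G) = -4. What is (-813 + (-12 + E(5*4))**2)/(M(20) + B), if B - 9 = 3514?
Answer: -692/3527 ≈ -0.19620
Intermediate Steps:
B = 3523 (B = 9 + 3514 = 3523)
M(l) = sqrt(-4 + l) (M(l) = sqrt(l - 4) = sqrt(-4 + l))
(-813 + (-12 + E(5*4))**2)/(M(20) + B) = (-813 + (-12 + (3 + 5*4))**2)/(sqrt(-4 + 20) + 3523) = (-813 + (-12 + (3 + 20))**2)/(sqrt(16) + 3523) = (-813 + (-12 + 23)**2)/(4 + 3523) = (-813 + 11**2)/3527 = (-813 + 121)*(1/3527) = -692*1/3527 = -692/3527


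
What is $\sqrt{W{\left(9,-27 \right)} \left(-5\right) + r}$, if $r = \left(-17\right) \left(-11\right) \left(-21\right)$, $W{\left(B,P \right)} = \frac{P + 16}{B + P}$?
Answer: $\frac{i \sqrt{141482}}{6} \approx 62.69 i$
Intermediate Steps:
$W{\left(B,P \right)} = \frac{16 + P}{B + P}$
$r = -3927$ ($r = 187 \left(-21\right) = -3927$)
$\sqrt{W{\left(9,-27 \right)} \left(-5\right) + r} = \sqrt{\frac{16 - 27}{9 - 27} \left(-5\right) - 3927} = \sqrt{\frac{1}{-18} \left(-11\right) \left(-5\right) - 3927} = \sqrt{\left(- \frac{1}{18}\right) \left(-11\right) \left(-5\right) - 3927} = \sqrt{\frac{11}{18} \left(-5\right) - 3927} = \sqrt{- \frac{55}{18} - 3927} = \sqrt{- \frac{70741}{18}} = \frac{i \sqrt{141482}}{6}$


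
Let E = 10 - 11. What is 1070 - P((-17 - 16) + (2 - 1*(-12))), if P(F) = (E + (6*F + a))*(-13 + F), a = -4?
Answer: -2738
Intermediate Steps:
E = -1
P(F) = (-13 + F)*(-5 + 6*F) (P(F) = (-1 + (6*F - 4))*(-13 + F) = (-1 + (-4 + 6*F))*(-13 + F) = (-5 + 6*F)*(-13 + F) = (-13 + F)*(-5 + 6*F))
1070 - P((-17 - 16) + (2 - 1*(-12))) = 1070 - (65 - 83*((-17 - 16) + (2 - 1*(-12))) + 6*((-17 - 16) + (2 - 1*(-12)))²) = 1070 - (65 - 83*(-33 + (2 + 12)) + 6*(-33 + (2 + 12))²) = 1070 - (65 - 83*(-33 + 14) + 6*(-33 + 14)²) = 1070 - (65 - 83*(-19) + 6*(-19)²) = 1070 - (65 + 1577 + 6*361) = 1070 - (65 + 1577 + 2166) = 1070 - 1*3808 = 1070 - 3808 = -2738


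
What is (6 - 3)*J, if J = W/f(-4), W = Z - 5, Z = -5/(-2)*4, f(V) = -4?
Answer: -15/4 ≈ -3.7500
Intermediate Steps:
Z = 10 (Z = -5*(-½)*4 = (5/2)*4 = 10)
W = 5 (W = 10 - 5 = 5)
J = -5/4 (J = 5/(-4) = 5*(-¼) = -5/4 ≈ -1.2500)
(6 - 3)*J = (6 - 3)*(-5/4) = 3*(-5/4) = -15/4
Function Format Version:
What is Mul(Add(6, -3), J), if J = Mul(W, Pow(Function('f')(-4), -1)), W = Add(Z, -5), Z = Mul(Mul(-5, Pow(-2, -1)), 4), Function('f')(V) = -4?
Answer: Rational(-15, 4) ≈ -3.7500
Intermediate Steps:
Z = 10 (Z = Mul(Mul(-5, Rational(-1, 2)), 4) = Mul(Rational(5, 2), 4) = 10)
W = 5 (W = Add(10, -5) = 5)
J = Rational(-5, 4) (J = Mul(5, Pow(-4, -1)) = Mul(5, Rational(-1, 4)) = Rational(-5, 4) ≈ -1.2500)
Mul(Add(6, -3), J) = Mul(Add(6, -3), Rational(-5, 4)) = Mul(3, Rational(-5, 4)) = Rational(-15, 4)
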